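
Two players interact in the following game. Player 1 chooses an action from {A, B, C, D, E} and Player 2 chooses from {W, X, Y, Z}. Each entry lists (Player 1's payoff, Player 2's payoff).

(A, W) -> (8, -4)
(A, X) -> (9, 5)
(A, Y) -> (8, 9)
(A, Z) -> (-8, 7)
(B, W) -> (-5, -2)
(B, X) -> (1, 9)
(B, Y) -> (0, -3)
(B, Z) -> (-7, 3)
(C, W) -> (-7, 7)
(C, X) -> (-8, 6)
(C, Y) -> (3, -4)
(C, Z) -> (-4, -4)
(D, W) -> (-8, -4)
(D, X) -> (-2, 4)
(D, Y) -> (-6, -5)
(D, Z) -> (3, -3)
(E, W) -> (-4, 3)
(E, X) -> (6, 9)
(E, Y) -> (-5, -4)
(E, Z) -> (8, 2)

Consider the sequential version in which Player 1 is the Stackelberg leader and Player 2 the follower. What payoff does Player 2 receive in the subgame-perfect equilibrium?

9

Backward induction with Player 1 moving first.
- A → Player 2 plays Y (best of -4, 5, 9, 7); Player 1 gets 8.
- B → Player 2 plays X (best of -2, 9, -3, 3); Player 1 gets 1.
- C → Player 2 plays W (best of 7, 6, -4, -4); Player 1 gets -7.
- D → Player 2 plays X (best of -4, 4, -5, -3); Player 1 gets -2.
- E → Player 2 plays X (best of 3, 9, -4, 2); Player 1 gets 6.
Player 1's induced payoffs are 8, 1, -7, -2, 6, so Player 1 commits to A. Subgame-perfect outcome: (A, Y) with payoffs (8, 9).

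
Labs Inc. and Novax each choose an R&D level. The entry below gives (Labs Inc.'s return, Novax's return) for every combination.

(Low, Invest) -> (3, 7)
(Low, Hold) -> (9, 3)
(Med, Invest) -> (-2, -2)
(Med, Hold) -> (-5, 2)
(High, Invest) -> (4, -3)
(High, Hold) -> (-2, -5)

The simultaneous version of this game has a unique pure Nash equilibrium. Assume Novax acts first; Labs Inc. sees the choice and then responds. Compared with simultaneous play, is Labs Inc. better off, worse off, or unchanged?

Solve by backward induction (Novax leads).
- Invest → Labs Inc. plays High (best of 3, -2, 4); Novax gets -3.
- Hold → Labs Inc. plays Low (best of 9, -5, -2); Novax gets 3.
Among -3, 3, the best is 3 at Hold. Subgame-perfect outcome: (Low, Hold) with payoffs (9, 3).
Under simultaneous play:
Labs Inc.'s best replies: Invest→High; Hold→Low.
Novax's best replies: Low→Invest; Med→Hold; High→Invest.
Only (High, Invest) has each player best-responding; Nash payoffs (4, -3).
Labs Inc. earns 9 sequentially versus 4 at the Nash outcome: better off.

better off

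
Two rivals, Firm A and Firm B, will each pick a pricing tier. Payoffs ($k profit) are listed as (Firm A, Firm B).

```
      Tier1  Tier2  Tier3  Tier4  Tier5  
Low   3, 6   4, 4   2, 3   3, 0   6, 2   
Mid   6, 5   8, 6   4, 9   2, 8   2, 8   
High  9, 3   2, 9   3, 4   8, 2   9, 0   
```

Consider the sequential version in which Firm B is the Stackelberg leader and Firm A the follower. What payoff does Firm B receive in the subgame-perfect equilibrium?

9

Backward induction with Firm B moving first.
- Tier1: Firm A compares 3, 6, 9 and picks High; Firm B would get 3.
- Tier2: Firm A compares 4, 8, 2 and picks Mid; Firm B would get 6.
- Tier3: Firm A compares 2, 4, 3 and picks Mid; Firm B would get 9.
- Tier4: Firm A compares 3, 2, 8 and picks High; Firm B would get 2.
- Tier5: Firm A compares 6, 2, 9 and picks High; Firm B would get 0.
Among 3, 6, 9, 2, 0, the best is 9 at Tier3. Subgame-perfect outcome: (Mid, Tier3) with payoffs (4, 9).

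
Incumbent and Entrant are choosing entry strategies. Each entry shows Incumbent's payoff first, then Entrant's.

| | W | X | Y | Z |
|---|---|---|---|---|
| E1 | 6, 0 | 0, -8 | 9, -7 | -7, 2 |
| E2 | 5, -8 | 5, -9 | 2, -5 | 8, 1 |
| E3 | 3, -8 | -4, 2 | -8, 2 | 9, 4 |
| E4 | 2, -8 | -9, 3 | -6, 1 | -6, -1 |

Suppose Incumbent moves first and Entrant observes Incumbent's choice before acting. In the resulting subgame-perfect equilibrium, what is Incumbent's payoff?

Backward induction with Incumbent moving first.
- E1: Entrant compares 0, -8, -7, 2 and picks Z; Incumbent would get -7.
- E2: Entrant compares -8, -9, -5, 1 and picks Z; Incumbent would get 8.
- E3: Entrant compares -8, 2, 2, 4 and picks Z; Incumbent would get 9.
- E4: Entrant compares -8, 3, 1, -1 and picks X; Incumbent would get -9.
Maximizing over -7, 8, 9, -9, Incumbent chooses E3. Subgame-perfect outcome: (E3, Z) with payoffs (9, 4).

9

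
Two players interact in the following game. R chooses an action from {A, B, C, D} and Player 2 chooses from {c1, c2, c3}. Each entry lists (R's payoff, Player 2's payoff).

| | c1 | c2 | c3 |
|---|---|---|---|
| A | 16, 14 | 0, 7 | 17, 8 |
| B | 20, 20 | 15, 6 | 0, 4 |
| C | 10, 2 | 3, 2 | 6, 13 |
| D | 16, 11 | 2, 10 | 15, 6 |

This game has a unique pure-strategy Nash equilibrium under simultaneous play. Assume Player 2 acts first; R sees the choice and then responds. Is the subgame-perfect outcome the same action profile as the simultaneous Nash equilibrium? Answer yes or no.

yes

Solve by backward induction (Player 2 leads).
- c1 → R plays B (best of 16, 20, 10, 16); Player 2 gets 20.
- c2 → R plays B (best of 0, 15, 3, 2); Player 2 gets 6.
- c3 → R plays A (best of 17, 0, 6, 15); Player 2 gets 8.
Maximizing over 20, 6, 8, Player 2 chooses c1. Subgame-perfect outcome: (B, c1) with payoffs (20, 20).
Under simultaneous play:
R's best replies: c1→B; c2→B; c3→A.
Player 2's best replies: A→c1; B→c1; C→c3; D→c1.
The unique mutual best reply is (B, c1), giving (20, 20).
Sequential outcome (B, c1) coincides with the Nash profile (B, c1).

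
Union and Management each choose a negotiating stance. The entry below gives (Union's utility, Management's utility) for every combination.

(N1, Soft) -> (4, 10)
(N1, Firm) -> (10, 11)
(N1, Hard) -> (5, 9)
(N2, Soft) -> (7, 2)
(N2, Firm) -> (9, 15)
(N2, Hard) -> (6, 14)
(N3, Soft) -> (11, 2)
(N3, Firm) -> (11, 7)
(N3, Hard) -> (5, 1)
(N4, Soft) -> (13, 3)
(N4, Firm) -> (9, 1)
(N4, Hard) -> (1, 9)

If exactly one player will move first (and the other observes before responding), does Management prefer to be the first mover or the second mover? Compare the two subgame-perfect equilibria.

If Union leads: Management's best replies are N1→Firm, N2→Firm, N3→Firm, N4→Hard; Union's induced payoffs 10, 9, 11, 1; outcome (N3, Firm), payoffs (11, 7).
If Management leads: Union's best replies are Soft→N4, Firm→N3, Hard→N2; Management's induced payoffs 3, 7, 14; outcome (N2, Hard), payoffs (6, 14).
Management gets 14 moving first and 7 moving second, so Management prefers to move first.

first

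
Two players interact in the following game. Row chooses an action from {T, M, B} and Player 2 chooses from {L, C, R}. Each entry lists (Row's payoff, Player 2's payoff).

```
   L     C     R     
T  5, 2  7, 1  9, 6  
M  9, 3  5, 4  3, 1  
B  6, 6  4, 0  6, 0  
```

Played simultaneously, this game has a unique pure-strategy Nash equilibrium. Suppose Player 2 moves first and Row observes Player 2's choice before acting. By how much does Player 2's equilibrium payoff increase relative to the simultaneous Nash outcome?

0

Backward induction with Player 2 moving first.
- L: BR = M, leader payoff 3.
- C: BR = T, leader payoff 1.
- R: BR = T, leader payoff 6.
Among 3, 1, 6, the best is 6 at R. Subgame-perfect outcome: (T, R) with payoffs (9, 6).
Now find the simultaneous Nash equilibrium.
Row's best replies: L→M; C→T; R→T.
Player 2's best replies: T→R; M→C; B→L.
Only (T, R) has each player best-responding; Nash payoffs (9, 6).
Player 2's commitment gain: 6 − 6 = 0.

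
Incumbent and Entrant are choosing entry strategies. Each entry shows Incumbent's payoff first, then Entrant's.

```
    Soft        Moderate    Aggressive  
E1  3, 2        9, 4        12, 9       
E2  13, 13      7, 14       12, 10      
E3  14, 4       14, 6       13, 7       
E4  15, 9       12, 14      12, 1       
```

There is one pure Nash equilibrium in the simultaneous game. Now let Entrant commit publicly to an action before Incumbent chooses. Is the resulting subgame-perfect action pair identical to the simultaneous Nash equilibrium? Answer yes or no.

Work backward from Incumbent's decision.
- Soft: Incumbent compares 3, 13, 14, 15 and picks E4; Entrant would get 9.
- Moderate: Incumbent compares 9, 7, 14, 12 and picks E3; Entrant would get 6.
- Aggressive: Incumbent compares 12, 12, 13, 12 and picks E3; Entrant would get 7.
Entrant's induced payoffs are 9, 6, 7, so Entrant commits to Soft. Subgame-perfect outcome: (E4, Soft) with payoffs (15, 9).
For the simultaneous game, intersect best replies.
Incumbent's best replies: Soft→E4; Moderate→E3; Aggressive→E3.
Entrant's best replies: E1→Aggressive; E2→Moderate; E3→Aggressive; E4→Moderate.
Only (E3, Aggressive) has each player best-responding; Nash payoffs (13, 7).
Sequential outcome (E4, Soft) differs from the Nash profile (E3, Aggressive).

no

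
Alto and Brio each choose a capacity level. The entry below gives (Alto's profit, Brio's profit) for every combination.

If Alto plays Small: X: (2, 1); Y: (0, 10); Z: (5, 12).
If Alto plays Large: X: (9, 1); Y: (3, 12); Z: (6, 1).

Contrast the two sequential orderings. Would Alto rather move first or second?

If Alto leads: Brio's best replies are Small→Z, Large→Y; Alto's induced payoffs 5, 3; outcome (Small, Z), payoffs (5, 12).
If Brio leads: Alto's best replies are X→Large, Y→Large, Z→Large; Brio's induced payoffs 1, 12, 1; outcome (Large, Y), payoffs (3, 12).
Alto gets 5 moving first and 3 moving second, so Alto prefers to move first.

first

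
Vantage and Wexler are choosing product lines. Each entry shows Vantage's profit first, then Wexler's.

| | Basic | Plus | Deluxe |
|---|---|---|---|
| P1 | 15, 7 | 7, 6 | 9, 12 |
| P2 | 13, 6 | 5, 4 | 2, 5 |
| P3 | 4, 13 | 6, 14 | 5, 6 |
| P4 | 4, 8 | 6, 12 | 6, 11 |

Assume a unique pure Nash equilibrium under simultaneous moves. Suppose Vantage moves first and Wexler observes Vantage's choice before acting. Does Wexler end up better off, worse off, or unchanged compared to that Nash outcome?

worse off

Backward induction with Vantage moving first.
- P1: BR = Deluxe, leader payoff 9.
- P2: BR = Basic, leader payoff 13.
- P3: BR = Plus, leader payoff 6.
- P4: BR = Plus, leader payoff 6.
Among 9, 13, 6, 6, the best is 13 at P2. Subgame-perfect outcome: (P2, Basic) with payoffs (13, 6).
Now find the simultaneous Nash equilibrium.
Vantage's best replies: Basic→P1; Plus→P1; Deluxe→P1.
Wexler's best replies: P1→Deluxe; P2→Basic; P3→Plus; P4→Plus.
Only (P1, Deluxe) has each player best-responding; Nash payoffs (9, 12).
Wexler earns 6 sequentially versus 12 at the Nash outcome: worse off.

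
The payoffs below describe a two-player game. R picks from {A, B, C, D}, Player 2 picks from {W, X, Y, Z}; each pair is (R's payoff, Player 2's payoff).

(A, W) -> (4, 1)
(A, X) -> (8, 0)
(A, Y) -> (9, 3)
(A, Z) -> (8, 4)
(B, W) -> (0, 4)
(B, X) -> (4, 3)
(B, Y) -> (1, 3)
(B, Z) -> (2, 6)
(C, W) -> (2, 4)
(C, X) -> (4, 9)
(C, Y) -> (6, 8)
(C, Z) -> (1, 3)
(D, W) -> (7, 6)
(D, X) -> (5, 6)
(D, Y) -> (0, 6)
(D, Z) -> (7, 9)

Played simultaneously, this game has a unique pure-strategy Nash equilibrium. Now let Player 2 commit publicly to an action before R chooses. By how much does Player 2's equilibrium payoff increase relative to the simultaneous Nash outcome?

2

R best-responds to each possible Player 2 move:
- W: BR = D, leader payoff 6.
- X: BR = A, leader payoff 0.
- Y: BR = A, leader payoff 3.
- Z: BR = A, leader payoff 4.
Among 6, 0, 3, 4, the best is 6 at W. Subgame-perfect outcome: (D, W) with payoffs (7, 6).
Now find the simultaneous Nash equilibrium.
R's best replies: W→D; X→A; Y→A; Z→A.
Player 2's best replies: A→Z; B→Z; C→X; D→Z.
The unique mutual best reply is (A, Z), giving (8, 4).
Player 2's commitment gain: 6 − 4 = 2.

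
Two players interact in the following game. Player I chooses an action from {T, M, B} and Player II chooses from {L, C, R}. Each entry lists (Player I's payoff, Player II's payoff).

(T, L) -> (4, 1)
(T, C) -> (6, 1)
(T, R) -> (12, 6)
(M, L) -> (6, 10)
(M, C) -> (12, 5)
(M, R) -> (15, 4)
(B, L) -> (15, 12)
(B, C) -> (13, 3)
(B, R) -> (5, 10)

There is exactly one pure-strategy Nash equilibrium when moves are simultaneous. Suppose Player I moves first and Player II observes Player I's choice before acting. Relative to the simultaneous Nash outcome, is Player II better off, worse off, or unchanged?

Player II best-responds to each possible Player I move:
- T: BR = R, leader payoff 12.
- M: BR = L, leader payoff 6.
- B: BR = L, leader payoff 15.
Maximizing over 12, 6, 15, Player I chooses B. Subgame-perfect outcome: (B, L) with payoffs (15, 12).
Under simultaneous play:
Player I's best replies: L→B; C→B; R→M.
Player II's best replies: T→R; M→L; B→L.
Only (B, L) has each player best-responding; Nash payoffs (15, 12).
Player II earns 12 sequentially versus 12 at the Nash outcome: unchanged.

unchanged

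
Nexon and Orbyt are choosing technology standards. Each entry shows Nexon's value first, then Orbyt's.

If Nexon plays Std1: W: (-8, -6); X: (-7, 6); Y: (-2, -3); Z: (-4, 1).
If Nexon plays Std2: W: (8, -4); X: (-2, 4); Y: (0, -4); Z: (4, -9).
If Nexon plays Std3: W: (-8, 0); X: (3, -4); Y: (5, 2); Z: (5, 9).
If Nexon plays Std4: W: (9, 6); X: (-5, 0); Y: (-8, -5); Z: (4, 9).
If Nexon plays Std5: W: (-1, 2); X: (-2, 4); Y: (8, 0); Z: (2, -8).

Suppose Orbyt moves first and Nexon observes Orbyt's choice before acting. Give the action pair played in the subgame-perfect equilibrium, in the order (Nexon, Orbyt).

Solve by backward induction (Orbyt leads).
- W: Nexon compares -8, 8, -8, 9, -1 and picks Std4; Orbyt would get 6.
- X: Nexon compares -7, -2, 3, -5, -2 and picks Std3; Orbyt would get -4.
- Y: Nexon compares -2, 0, 5, -8, 8 and picks Std5; Orbyt would get 0.
- Z: Nexon compares -4, 4, 5, 4, 2 and picks Std3; Orbyt would get 9.
Maximizing over 6, -4, 0, 9, Orbyt chooses Z. Subgame-perfect outcome: (Std3, Z) with payoffs (5, 9).

(Std3, Z)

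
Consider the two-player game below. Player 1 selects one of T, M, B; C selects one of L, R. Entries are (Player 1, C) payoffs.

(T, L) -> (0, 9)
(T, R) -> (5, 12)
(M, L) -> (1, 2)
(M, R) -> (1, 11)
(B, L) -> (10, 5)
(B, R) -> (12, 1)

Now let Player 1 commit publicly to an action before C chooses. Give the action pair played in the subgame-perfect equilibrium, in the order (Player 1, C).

C best-responds to each possible Player 1 move:
- T: C compares 9, 12 and picks R; Player 1 would get 5.
- M: C compares 2, 11 and picks R; Player 1 would get 1.
- B: C compares 5, 1 and picks L; Player 1 would get 10.
Player 1's induced payoffs are 5, 1, 10, so Player 1 commits to B. Subgame-perfect outcome: (B, L) with payoffs (10, 5).

(B, L)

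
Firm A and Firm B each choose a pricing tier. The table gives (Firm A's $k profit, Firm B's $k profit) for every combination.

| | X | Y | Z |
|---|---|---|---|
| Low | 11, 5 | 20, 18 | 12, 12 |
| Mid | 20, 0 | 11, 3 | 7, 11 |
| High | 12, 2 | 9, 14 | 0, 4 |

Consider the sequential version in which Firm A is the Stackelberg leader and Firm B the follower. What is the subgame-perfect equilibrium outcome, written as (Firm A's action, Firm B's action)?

(Low, Y)

Solve by backward induction (Firm A leads).
- Low → Firm B plays Y (best of 5, 18, 12); Firm A gets 20.
- Mid → Firm B plays Z (best of 0, 3, 11); Firm A gets 7.
- High → Firm B plays Y (best of 2, 14, 4); Firm A gets 9.
Among 20, 7, 9, the best is 20 at Low. Subgame-perfect outcome: (Low, Y) with payoffs (20, 18).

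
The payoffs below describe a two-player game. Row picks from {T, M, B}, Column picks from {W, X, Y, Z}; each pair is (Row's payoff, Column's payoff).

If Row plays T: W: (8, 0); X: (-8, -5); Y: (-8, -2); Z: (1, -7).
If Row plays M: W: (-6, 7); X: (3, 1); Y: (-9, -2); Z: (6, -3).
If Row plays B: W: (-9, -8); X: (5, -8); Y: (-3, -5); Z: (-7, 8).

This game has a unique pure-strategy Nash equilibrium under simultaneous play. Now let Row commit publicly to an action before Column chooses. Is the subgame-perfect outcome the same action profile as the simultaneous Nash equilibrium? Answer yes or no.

Column best-responds to each possible Row move:
- T: Column compares 0, -5, -2, -7 and picks W; Row would get 8.
- M: Column compares 7, 1, -2, -3 and picks W; Row would get -6.
- B: Column compares -8, -8, -5, 8 and picks Z; Row would get -7.
Among 8, -6, -7, the best is 8 at T. Subgame-perfect outcome: (T, W) with payoffs (8, 0).
Now find the simultaneous Nash equilibrium.
Row's best replies: W→T; X→B; Y→B; Z→M.
Column's best replies: T→W; M→W; B→Z.
The unique mutual best reply is (T, W), giving (8, 0).
Sequential outcome (T, W) coincides with the Nash profile (T, W).

yes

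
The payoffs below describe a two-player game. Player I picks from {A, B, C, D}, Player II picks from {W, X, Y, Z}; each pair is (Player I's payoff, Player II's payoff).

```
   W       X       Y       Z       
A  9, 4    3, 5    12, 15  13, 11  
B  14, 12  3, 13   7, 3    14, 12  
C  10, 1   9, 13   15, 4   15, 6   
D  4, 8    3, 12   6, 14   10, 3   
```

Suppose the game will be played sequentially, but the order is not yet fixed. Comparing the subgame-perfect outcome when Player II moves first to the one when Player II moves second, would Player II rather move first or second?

If Player I leads: Player II's best replies are A→Y, B→X, C→X, D→Y; Player I's induced payoffs 12, 3, 9, 6; outcome (A, Y), payoffs (12, 15).
If Player II leads: Player I's best replies are W→B, X→C, Y→C, Z→C; Player II's induced payoffs 12, 13, 4, 6; outcome (C, X), payoffs (9, 13).
Player II gets 13 moving first and 15 moving second, so Player II prefers to move second.

second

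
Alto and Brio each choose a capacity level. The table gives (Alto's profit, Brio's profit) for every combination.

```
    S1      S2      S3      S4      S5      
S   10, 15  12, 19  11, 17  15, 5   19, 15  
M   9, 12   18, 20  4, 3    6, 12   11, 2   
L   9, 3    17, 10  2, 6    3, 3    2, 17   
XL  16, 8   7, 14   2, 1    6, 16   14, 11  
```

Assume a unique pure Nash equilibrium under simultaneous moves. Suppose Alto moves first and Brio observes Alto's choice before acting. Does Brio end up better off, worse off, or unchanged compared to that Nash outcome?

unchanged

Brio best-responds to each possible Alto move:
- S: BR = S2, leader payoff 12.
- M: BR = S2, leader payoff 18.
- L: BR = S5, leader payoff 2.
- XL: BR = S4, leader payoff 6.
Maximizing over 12, 18, 2, 6, Alto chooses M. Subgame-perfect outcome: (M, S2) with payoffs (18, 20).
Under simultaneous play:
Alto's best replies: S1→XL; S2→M; S3→S; S4→S; S5→S.
Brio's best replies: S→S2; M→S2; L→S5; XL→S4.
The unique mutual best reply is (M, S2), giving (18, 20).
Brio earns 20 sequentially versus 20 at the Nash outcome: unchanged.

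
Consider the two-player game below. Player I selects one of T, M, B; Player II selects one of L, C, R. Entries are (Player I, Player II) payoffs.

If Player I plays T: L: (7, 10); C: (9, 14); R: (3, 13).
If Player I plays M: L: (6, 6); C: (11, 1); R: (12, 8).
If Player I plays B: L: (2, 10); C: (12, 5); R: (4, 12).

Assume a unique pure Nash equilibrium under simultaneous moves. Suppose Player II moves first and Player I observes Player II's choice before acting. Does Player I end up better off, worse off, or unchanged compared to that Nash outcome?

worse off

Solve by backward induction (Player II leads).
- L → Player I plays T (best of 7, 6, 2); Player II gets 10.
- C → Player I plays B (best of 9, 11, 12); Player II gets 5.
- R → Player I plays M (best of 3, 12, 4); Player II gets 8.
Among 10, 5, 8, the best is 10 at L. Subgame-perfect outcome: (T, L) with payoffs (7, 10).
Under simultaneous play:
Player I's best replies: L→T; C→B; R→M.
Player II's best replies: T→C; M→R; B→R.
Only (M, R) has each player best-responding; Nash payoffs (12, 8).
Player I earns 7 sequentially versus 12 at the Nash outcome: worse off.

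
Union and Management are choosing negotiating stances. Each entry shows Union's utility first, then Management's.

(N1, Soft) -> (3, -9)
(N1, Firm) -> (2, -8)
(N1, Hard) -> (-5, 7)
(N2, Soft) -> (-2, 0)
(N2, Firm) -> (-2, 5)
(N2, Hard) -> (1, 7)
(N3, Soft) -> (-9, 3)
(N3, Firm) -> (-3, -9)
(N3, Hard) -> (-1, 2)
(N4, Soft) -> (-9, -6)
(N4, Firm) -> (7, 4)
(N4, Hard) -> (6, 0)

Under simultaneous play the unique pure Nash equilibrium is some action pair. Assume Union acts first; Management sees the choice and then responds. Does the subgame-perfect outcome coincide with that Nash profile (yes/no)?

yes

Solve by backward induction (Union leads).
- N1: BR = Hard, leader payoff -5.
- N2: BR = Hard, leader payoff 1.
- N3: BR = Soft, leader payoff -9.
- N4: BR = Firm, leader payoff 7.
Maximizing over -5, 1, -9, 7, Union chooses N4. Subgame-perfect outcome: (N4, Firm) with payoffs (7, 4).
Now find the simultaneous Nash equilibrium.
Union's best replies: Soft→N1; Firm→N4; Hard→N4.
Management's best replies: N1→Hard; N2→Hard; N3→Soft; N4→Firm.
Only (N4, Firm) has each player best-responding; Nash payoffs (7, 4).
Sequential outcome (N4, Firm) coincides with the Nash profile (N4, Firm).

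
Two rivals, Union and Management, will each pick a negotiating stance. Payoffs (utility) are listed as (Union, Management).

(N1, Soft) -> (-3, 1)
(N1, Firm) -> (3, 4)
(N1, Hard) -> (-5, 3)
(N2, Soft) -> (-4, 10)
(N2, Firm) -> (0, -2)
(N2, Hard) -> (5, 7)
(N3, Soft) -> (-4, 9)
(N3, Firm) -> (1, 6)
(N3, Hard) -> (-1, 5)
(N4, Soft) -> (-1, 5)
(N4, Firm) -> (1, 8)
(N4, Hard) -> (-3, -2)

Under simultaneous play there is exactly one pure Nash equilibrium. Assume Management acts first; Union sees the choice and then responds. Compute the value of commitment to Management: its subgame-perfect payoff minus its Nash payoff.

3

Union best-responds to each possible Management move:
- Soft: Union compares -3, -4, -4, -1 and picks N4; Management would get 5.
- Firm: Union compares 3, 0, 1, 1 and picks N1; Management would get 4.
- Hard: Union compares -5, 5, -1, -3 and picks N2; Management would get 7.
Among 5, 4, 7, the best is 7 at Hard. Subgame-perfect outcome: (N2, Hard) with payoffs (5, 7).
For the simultaneous game, intersect best replies.
Union's best replies: Soft→N4; Firm→N1; Hard→N2.
Management's best replies: N1→Firm; N2→Soft; N3→Soft; N4→Firm.
The unique mutual best reply is (N1, Firm), giving (3, 4).
Management's commitment gain: 7 − 4 = 3.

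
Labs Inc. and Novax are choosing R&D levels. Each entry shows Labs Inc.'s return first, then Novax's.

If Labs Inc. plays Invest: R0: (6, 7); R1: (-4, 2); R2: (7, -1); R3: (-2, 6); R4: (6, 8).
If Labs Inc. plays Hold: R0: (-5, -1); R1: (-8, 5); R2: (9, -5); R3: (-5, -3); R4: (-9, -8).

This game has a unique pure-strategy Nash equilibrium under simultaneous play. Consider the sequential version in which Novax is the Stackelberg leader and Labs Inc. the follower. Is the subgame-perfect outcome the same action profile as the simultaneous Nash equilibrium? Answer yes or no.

yes

Work backward from Labs Inc.'s decision.
- R0: BR = Invest, leader payoff 7.
- R1: BR = Invest, leader payoff 2.
- R2: BR = Hold, leader payoff -5.
- R3: BR = Invest, leader payoff 6.
- R4: BR = Invest, leader payoff 8.
Novax's induced payoffs are 7, 2, -5, 6, 8, so Novax commits to R4. Subgame-perfect outcome: (Invest, R4) with payoffs (6, 8).
Now find the simultaneous Nash equilibrium.
Labs Inc.'s best replies: R0→Invest; R1→Invest; R2→Hold; R3→Invest; R4→Invest.
Novax's best replies: Invest→R4; Hold→R1.
Only (Invest, R4) has each player best-responding; Nash payoffs (6, 8).
Sequential outcome (Invest, R4) coincides with the Nash profile (Invest, R4).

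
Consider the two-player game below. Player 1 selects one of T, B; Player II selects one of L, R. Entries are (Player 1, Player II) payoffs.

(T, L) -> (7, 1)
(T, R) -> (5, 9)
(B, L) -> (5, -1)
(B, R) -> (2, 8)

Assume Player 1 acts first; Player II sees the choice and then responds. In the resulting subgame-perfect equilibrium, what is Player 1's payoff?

Work backward from Player II's decision.
- T → Player II plays R (best of 1, 9); Player 1 gets 5.
- B → Player II plays R (best of -1, 8); Player 1 gets 2.
Maximizing over 5, 2, Player 1 chooses T. Subgame-perfect outcome: (T, R) with payoffs (5, 9).

5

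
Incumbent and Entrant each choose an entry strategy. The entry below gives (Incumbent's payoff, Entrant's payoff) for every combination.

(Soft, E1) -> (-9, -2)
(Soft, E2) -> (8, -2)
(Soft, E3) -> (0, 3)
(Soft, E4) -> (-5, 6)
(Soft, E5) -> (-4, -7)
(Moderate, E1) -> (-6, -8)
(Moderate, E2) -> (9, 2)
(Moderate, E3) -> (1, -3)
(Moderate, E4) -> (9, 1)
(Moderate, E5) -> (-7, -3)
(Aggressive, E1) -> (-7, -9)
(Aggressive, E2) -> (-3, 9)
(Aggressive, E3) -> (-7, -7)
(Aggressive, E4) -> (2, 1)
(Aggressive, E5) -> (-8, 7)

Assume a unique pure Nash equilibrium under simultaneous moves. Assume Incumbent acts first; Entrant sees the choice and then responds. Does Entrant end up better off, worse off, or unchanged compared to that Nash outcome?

unchanged

Solve by backward induction (Incumbent leads).
- Soft → Entrant plays E4 (best of -2, -2, 3, 6, -7); Incumbent gets -5.
- Moderate → Entrant plays E2 (best of -8, 2, -3, 1, -3); Incumbent gets 9.
- Aggressive → Entrant plays E2 (best of -9, 9, -7, 1, 7); Incumbent gets -3.
Maximizing over -5, 9, -3, Incumbent chooses Moderate. Subgame-perfect outcome: (Moderate, E2) with payoffs (9, 2).
Under simultaneous play:
Incumbent's best replies: E1→Moderate; E2→Moderate; E3→Moderate; E4→Moderate; E5→Soft.
Entrant's best replies: Soft→E4; Moderate→E2; Aggressive→E2.
Only (Moderate, E2) has each player best-responding; Nash payoffs (9, 2).
Entrant earns 2 sequentially versus 2 at the Nash outcome: unchanged.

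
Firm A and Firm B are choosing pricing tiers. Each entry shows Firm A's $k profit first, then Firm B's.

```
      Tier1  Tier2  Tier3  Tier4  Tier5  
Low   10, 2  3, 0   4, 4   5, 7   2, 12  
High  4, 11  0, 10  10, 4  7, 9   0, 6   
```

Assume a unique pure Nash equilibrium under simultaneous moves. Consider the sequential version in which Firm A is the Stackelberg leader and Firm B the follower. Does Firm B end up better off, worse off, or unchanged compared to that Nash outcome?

worse off

Firm B best-responds to each possible Firm A move:
- Low: BR = Tier5, leader payoff 2.
- High: BR = Tier1, leader payoff 4.
Among 2, 4, the best is 4 at High. Subgame-perfect outcome: (High, Tier1) with payoffs (4, 11).
For the simultaneous game, intersect best replies.
Firm A's best replies: Tier1→Low; Tier2→Low; Tier3→High; Tier4→High; Tier5→Low.
Firm B's best replies: Low→Tier5; High→Tier1.
Only (Low, Tier5) has each player best-responding; Nash payoffs (2, 12).
Firm B earns 11 sequentially versus 12 at the Nash outcome: worse off.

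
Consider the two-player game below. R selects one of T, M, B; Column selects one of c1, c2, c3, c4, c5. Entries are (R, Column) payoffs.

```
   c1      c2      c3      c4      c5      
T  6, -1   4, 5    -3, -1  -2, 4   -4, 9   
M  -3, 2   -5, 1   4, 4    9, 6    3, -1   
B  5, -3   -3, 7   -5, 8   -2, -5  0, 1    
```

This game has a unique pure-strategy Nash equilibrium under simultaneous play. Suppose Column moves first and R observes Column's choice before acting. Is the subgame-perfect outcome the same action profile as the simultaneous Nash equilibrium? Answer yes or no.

Work backward from R's decision.
- c1: R compares 6, -3, 5 and picks T; Column would get -1.
- c2: R compares 4, -5, -3 and picks T; Column would get 5.
- c3: R compares -3, 4, -5 and picks M; Column would get 4.
- c4: R compares -2, 9, -2 and picks M; Column would get 6.
- c5: R compares -4, 3, 0 and picks M; Column would get -1.
Among -1, 5, 4, 6, -1, the best is 6 at c4. Subgame-perfect outcome: (M, c4) with payoffs (9, 6).
Now find the simultaneous Nash equilibrium.
R's best replies: c1→T; c2→T; c3→M; c4→M; c5→M.
Column's best replies: T→c5; M→c4; B→c3.
The unique mutual best reply is (M, c4), giving (9, 6).
Sequential outcome (M, c4) coincides with the Nash profile (M, c4).

yes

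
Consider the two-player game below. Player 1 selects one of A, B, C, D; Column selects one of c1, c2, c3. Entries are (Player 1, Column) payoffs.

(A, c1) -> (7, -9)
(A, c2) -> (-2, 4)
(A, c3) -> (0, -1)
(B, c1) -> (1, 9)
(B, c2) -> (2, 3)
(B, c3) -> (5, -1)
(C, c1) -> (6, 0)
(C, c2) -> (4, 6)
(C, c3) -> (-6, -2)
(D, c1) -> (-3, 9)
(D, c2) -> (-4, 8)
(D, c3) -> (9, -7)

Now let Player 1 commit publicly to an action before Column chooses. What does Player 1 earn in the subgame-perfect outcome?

4

Work backward from Column's decision.
- A → Column plays c2 (best of -9, 4, -1); Player 1 gets -2.
- B → Column plays c1 (best of 9, 3, -1); Player 1 gets 1.
- C → Column plays c2 (best of 0, 6, -2); Player 1 gets 4.
- D → Column plays c1 (best of 9, 8, -7); Player 1 gets -3.
Player 1's induced payoffs are -2, 1, 4, -3, so Player 1 commits to C. Subgame-perfect outcome: (C, c2) with payoffs (4, 6).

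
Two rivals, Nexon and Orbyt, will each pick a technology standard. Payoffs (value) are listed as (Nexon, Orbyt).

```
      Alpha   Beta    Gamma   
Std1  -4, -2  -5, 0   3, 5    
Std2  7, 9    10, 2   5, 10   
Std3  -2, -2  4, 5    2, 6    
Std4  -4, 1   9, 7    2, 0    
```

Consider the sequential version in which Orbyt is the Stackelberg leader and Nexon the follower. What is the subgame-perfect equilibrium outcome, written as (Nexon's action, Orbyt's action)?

Work backward from Nexon's decision.
- Alpha: BR = Std2, leader payoff 9.
- Beta: BR = Std2, leader payoff 2.
- Gamma: BR = Std2, leader payoff 10.
Orbyt's induced payoffs are 9, 2, 10, so Orbyt commits to Gamma. Subgame-perfect outcome: (Std2, Gamma) with payoffs (5, 10).

(Std2, Gamma)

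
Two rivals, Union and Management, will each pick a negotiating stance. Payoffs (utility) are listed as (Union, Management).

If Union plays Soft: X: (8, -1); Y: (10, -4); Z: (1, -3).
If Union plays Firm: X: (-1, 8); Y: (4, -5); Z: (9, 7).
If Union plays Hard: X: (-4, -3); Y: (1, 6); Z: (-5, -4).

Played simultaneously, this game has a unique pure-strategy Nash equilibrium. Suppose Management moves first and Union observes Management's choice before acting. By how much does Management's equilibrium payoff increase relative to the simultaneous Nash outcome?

8

Backward induction with Management moving first.
- X: Union compares 8, -1, -4 and picks Soft; Management would get -1.
- Y: Union compares 10, 4, 1 and picks Soft; Management would get -4.
- Z: Union compares 1, 9, -5 and picks Firm; Management would get 7.
Among -1, -4, 7, the best is 7 at Z. Subgame-perfect outcome: (Firm, Z) with payoffs (9, 7).
For the simultaneous game, intersect best replies.
Union's best replies: X→Soft; Y→Soft; Z→Firm.
Management's best replies: Soft→X; Firm→X; Hard→Y.
The unique mutual best reply is (Soft, X), giving (8, -1).
Management's commitment gain: 7 − -1 = 8.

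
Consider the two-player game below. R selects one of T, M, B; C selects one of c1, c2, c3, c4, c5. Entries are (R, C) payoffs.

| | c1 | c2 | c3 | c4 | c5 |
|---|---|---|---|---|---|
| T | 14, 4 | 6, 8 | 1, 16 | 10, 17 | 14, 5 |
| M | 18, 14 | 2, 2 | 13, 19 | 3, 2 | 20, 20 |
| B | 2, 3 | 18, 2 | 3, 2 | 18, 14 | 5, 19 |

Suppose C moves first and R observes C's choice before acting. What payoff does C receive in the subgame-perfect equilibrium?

R best-responds to each possible C move:
- c1: R compares 14, 18, 2 and picks M; C would get 14.
- c2: R compares 6, 2, 18 and picks B; C would get 2.
- c3: R compares 1, 13, 3 and picks M; C would get 19.
- c4: R compares 10, 3, 18 and picks B; C would get 14.
- c5: R compares 14, 20, 5 and picks M; C would get 20.
C's induced payoffs are 14, 2, 19, 14, 20, so C commits to c5. Subgame-perfect outcome: (M, c5) with payoffs (20, 20).

20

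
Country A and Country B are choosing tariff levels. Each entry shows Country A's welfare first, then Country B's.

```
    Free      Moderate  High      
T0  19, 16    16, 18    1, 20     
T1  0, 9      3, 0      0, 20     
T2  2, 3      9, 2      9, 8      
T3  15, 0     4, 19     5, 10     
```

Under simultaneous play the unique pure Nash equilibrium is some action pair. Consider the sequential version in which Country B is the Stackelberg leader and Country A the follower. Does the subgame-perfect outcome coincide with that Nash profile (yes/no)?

no

Solve by backward induction (Country B leads).
- Free → Country A plays T0 (best of 19, 0, 2, 15); Country B gets 16.
- Moderate → Country A plays T0 (best of 16, 3, 9, 4); Country B gets 18.
- High → Country A plays T2 (best of 1, 0, 9, 5); Country B gets 8.
Country B's induced payoffs are 16, 18, 8, so Country B commits to Moderate. Subgame-perfect outcome: (T0, Moderate) with payoffs (16, 18).
For the simultaneous game, intersect best replies.
Country A's best replies: Free→T0; Moderate→T0; High→T2.
Country B's best replies: T0→High; T1→High; T2→High; T3→Moderate.
Only (T2, High) has each player best-responding; Nash payoffs (9, 8).
Sequential outcome (T0, Moderate) differs from the Nash profile (T2, High).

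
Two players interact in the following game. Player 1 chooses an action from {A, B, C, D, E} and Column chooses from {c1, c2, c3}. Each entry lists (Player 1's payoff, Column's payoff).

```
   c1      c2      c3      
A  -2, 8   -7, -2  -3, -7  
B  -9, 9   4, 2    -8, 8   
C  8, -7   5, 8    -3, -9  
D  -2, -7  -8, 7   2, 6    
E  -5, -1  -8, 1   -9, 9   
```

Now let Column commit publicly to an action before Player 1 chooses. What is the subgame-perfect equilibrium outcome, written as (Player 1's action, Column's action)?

Player 1 best-responds to each possible Column move:
- c1: Player 1 compares -2, -9, 8, -2, -5 and picks C; Column would get -7.
- c2: Player 1 compares -7, 4, 5, -8, -8 and picks C; Column would get 8.
- c3: Player 1 compares -3, -8, -3, 2, -9 and picks D; Column would get 6.
Column's induced payoffs are -7, 8, 6, so Column commits to c2. Subgame-perfect outcome: (C, c2) with payoffs (5, 8).

(C, c2)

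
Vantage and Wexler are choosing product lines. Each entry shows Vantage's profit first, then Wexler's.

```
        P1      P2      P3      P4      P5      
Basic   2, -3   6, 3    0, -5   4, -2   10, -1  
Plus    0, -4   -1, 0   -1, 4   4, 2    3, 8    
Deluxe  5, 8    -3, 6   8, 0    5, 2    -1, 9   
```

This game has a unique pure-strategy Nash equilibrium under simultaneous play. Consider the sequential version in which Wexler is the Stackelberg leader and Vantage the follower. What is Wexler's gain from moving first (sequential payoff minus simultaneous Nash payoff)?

5

Backward induction with Wexler moving first.
- P1 → Vantage plays Deluxe (best of 2, 0, 5); Wexler gets 8.
- P2 → Vantage plays Basic (best of 6, -1, -3); Wexler gets 3.
- P3 → Vantage plays Deluxe (best of 0, -1, 8); Wexler gets 0.
- P4 → Vantage plays Deluxe (best of 4, 4, 5); Wexler gets 2.
- P5 → Vantage plays Basic (best of 10, 3, -1); Wexler gets -1.
Maximizing over 8, 3, 0, 2, -1, Wexler chooses P1. Subgame-perfect outcome: (Deluxe, P1) with payoffs (5, 8).
For the simultaneous game, intersect best replies.
Vantage's best replies: P1→Deluxe; P2→Basic; P3→Deluxe; P4→Deluxe; P5→Basic.
Wexler's best replies: Basic→P2; Plus→P5; Deluxe→P5.
The unique mutual best reply is (Basic, P2), giving (6, 3).
Wexler's commitment gain: 8 − 3 = 5.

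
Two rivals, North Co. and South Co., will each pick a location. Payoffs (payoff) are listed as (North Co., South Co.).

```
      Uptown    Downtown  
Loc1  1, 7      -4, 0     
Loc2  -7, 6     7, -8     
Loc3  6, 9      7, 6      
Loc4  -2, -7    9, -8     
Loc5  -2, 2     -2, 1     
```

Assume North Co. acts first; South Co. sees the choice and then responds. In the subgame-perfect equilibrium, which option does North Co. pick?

Backward induction with North Co. moving first.
- Loc1: South Co. compares 7, 0 and picks Uptown; North Co. would get 1.
- Loc2: South Co. compares 6, -8 and picks Uptown; North Co. would get -7.
- Loc3: South Co. compares 9, 6 and picks Uptown; North Co. would get 6.
- Loc4: South Co. compares -7, -8 and picks Uptown; North Co. would get -2.
- Loc5: South Co. compares 2, 1 and picks Uptown; North Co. would get -2.
Maximizing over 1, -7, 6, -2, -2, North Co. chooses Loc3. Subgame-perfect outcome: (Loc3, Uptown) with payoffs (6, 9).

Loc3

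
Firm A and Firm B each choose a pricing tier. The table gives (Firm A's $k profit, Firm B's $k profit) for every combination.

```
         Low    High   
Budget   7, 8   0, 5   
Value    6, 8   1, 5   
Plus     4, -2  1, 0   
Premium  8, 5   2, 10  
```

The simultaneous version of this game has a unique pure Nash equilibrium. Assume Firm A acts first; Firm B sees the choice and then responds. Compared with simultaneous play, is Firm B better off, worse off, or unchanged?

Firm B best-responds to each possible Firm A move:
- Budget: Firm B compares 8, 5 and picks Low; Firm A would get 7.
- Value: Firm B compares 8, 5 and picks Low; Firm A would get 6.
- Plus: Firm B compares -2, 0 and picks High; Firm A would get 1.
- Premium: Firm B compares 5, 10 and picks High; Firm A would get 2.
Maximizing over 7, 6, 1, 2, Firm A chooses Budget. Subgame-perfect outcome: (Budget, Low) with payoffs (7, 8).
Under simultaneous play:
Firm A's best replies: Low→Premium; High→Premium.
Firm B's best replies: Budget→Low; Value→Low; Plus→High; Premium→High.
The unique mutual best reply is (Premium, High), giving (2, 10).
Firm B earns 8 sequentially versus 10 at the Nash outcome: worse off.

worse off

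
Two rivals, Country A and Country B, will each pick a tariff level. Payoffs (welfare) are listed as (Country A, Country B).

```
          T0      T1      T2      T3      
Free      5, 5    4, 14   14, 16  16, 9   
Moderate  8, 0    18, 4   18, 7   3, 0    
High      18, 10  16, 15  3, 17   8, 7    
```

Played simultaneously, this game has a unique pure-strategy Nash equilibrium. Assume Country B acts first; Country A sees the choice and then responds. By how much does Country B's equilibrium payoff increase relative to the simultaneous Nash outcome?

3

Country A best-responds to each possible Country B move:
- T0: Country A compares 5, 8, 18 and picks High; Country B would get 10.
- T1: Country A compares 4, 18, 16 and picks Moderate; Country B would get 4.
- T2: Country A compares 14, 18, 3 and picks Moderate; Country B would get 7.
- T3: Country A compares 16, 3, 8 and picks Free; Country B would get 9.
Among 10, 4, 7, 9, the best is 10 at T0. Subgame-perfect outcome: (High, T0) with payoffs (18, 10).
For the simultaneous game, intersect best replies.
Country A's best replies: T0→High; T1→Moderate; T2→Moderate; T3→Free.
Country B's best replies: Free→T2; Moderate→T2; High→T2.
The unique mutual best reply is (Moderate, T2), giving (18, 7).
Country B's commitment gain: 10 − 7 = 3.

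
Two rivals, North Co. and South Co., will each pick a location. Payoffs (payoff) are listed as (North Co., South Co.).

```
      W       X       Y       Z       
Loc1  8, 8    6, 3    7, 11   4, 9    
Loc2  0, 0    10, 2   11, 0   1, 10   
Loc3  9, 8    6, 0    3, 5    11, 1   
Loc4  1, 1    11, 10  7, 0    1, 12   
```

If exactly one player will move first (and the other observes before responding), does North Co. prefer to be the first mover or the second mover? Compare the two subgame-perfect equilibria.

second

If North Co. leads: South Co.'s best replies are Loc1→Y, Loc2→Z, Loc3→W, Loc4→Z; North Co.'s induced payoffs 7, 1, 9, 1; outcome (Loc3, W), payoffs (9, 8).
If South Co. leads: North Co.'s best replies are W→Loc3, X→Loc4, Y→Loc2, Z→Loc3; South Co.'s induced payoffs 8, 10, 0, 1; outcome (Loc4, X), payoffs (11, 10).
North Co. gets 9 moving first and 11 moving second, so North Co. prefers to move second.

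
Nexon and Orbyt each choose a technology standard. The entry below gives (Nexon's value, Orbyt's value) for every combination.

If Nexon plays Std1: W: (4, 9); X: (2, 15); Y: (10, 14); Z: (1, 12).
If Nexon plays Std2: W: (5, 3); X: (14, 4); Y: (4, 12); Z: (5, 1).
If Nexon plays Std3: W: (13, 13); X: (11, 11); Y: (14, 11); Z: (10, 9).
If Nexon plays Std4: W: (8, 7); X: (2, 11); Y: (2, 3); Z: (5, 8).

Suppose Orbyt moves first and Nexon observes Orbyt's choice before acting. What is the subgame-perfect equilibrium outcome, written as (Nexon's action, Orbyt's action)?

Nexon best-responds to each possible Orbyt move:
- W: BR = Std3, leader payoff 13.
- X: BR = Std2, leader payoff 4.
- Y: BR = Std3, leader payoff 11.
- Z: BR = Std3, leader payoff 9.
Maximizing over 13, 4, 11, 9, Orbyt chooses W. Subgame-perfect outcome: (Std3, W) with payoffs (13, 13).

(Std3, W)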